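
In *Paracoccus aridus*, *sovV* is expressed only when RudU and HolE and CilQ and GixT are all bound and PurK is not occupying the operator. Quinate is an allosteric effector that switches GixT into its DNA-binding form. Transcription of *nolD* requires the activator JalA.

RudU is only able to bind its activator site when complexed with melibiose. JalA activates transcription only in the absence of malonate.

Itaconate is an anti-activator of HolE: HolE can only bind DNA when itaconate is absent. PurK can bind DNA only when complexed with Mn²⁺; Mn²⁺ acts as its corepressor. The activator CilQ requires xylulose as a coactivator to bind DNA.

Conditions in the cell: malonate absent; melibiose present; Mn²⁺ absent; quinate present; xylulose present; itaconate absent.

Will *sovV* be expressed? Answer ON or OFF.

ON

Melibiose is present, so RudU is active.
Itaconate is absent, so HolE is active.
Xylulose is present, so CilQ is active.
Mn²⁺ is absent, so PurK is inactive.
Quinate is present, so GixT is active.
No repressor is bound and RudU and HolE and CilQ and GixT are active, so *sovV* is transcribed.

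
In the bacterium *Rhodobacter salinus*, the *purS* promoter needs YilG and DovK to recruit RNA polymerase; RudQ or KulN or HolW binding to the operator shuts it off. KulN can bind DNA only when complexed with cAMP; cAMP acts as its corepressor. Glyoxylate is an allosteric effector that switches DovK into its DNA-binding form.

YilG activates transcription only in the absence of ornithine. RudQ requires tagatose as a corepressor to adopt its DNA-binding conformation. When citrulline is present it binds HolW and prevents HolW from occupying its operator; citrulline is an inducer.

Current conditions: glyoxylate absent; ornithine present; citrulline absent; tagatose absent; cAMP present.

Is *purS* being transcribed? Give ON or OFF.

OFF

Tagatose is absent, so RudQ is inactive.
Ornithine is present, so YilG is inactive.
Glyoxylate is absent, so DovK is inactive.
cAMP is present, so KulN is active.
Citrulline is absent, so HolW is active.
With repressor KulN bound, *purS* is not transcribed.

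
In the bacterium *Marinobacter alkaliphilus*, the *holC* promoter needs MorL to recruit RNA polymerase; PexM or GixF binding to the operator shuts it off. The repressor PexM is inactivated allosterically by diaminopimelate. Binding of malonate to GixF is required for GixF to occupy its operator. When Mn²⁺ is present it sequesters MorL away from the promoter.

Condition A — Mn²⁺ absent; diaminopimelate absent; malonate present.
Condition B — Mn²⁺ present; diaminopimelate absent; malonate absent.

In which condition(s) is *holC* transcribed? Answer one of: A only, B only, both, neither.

Condition A:
Mn²⁺ is absent, so MorL is active.
Diaminopimelate is absent, so PexM is active.
Malonate is present, so GixF is active.
With repressor PexM bound, *holC* is not transcribed.
→ *holC* is OFF in A.
Condition B:
Mn²⁺ is present, so MorL is inactive.
Diaminopimelate is absent, so PexM is active.
Malonate is absent, so GixF is inactive.
With repressor PexM bound, *holC* is not transcribed.
→ *holC* is OFF in B.

neither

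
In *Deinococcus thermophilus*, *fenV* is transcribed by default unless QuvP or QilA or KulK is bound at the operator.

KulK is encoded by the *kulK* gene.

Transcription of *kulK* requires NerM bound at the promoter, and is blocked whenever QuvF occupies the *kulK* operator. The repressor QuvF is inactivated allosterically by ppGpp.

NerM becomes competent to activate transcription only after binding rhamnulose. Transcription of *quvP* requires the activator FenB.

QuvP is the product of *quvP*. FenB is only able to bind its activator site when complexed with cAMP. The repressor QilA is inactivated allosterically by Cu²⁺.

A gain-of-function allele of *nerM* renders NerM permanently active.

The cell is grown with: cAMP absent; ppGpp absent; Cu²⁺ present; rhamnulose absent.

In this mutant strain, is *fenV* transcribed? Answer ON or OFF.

ON

cAMP is absent, so FenB is inactive.
Required activator FenB is absent, so *quvP* is not transcribed.
So QuvP is not produced.
Cu²⁺ is present, so QilA is inactive.
ppGpp is absent, so QuvF is active.
NerM is constitutively active in this strain.
With repressor QuvF bound, *kulK* is not transcribed.
So KulK is not produced.
With no repressor bound, *fenV* is transcribed.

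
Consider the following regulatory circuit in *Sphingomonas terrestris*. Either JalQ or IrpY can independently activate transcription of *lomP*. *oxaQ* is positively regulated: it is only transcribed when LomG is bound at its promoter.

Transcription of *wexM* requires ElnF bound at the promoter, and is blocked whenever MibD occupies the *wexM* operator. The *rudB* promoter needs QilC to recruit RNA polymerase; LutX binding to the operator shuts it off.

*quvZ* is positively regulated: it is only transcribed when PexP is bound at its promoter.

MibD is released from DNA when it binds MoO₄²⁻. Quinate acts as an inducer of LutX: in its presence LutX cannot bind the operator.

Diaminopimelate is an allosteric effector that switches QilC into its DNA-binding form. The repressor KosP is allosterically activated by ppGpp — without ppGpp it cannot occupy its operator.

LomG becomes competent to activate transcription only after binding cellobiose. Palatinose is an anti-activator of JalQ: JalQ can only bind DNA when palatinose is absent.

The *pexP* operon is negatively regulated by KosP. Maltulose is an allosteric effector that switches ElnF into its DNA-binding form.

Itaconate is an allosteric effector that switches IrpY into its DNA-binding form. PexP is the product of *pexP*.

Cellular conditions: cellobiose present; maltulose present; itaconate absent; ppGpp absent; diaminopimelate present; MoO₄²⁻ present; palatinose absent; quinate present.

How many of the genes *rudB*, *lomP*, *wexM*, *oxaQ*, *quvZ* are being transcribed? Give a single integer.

Diaminopimelate is present, so QilC is active.
Quinate is present, so LutX is inactive.
No repressor is bound and QilC is active, so *rudB* is transcribed.
→ *rudB* is ON.
Palatinose is absent, so JalQ is active.
Itaconate is absent, so IrpY is inactive.
Activator JalQ is present, so *lomP* is transcribed.
→ *lomP* is ON.
MoO₄²⁻ is present, so MibD is inactive.
Maltulose is present, so ElnF is active.
No repressor is bound and ElnF is active, so *wexM* is transcribed.
→ *wexM* is ON.
Cellobiose is present, so LomG is active.
No repressor is bound and LomG is active, so *oxaQ* is transcribed.
→ *oxaQ* is ON.
ppGpp is absent, so KosP is inactive.
With no repressor bound, *pexP* is transcribed.
So PexP is produced and active.
No repressor is bound and PexP is active, so *quvZ* is transcribed.
→ *quvZ* is ON.
5 of the 5 genes are transcribed.

5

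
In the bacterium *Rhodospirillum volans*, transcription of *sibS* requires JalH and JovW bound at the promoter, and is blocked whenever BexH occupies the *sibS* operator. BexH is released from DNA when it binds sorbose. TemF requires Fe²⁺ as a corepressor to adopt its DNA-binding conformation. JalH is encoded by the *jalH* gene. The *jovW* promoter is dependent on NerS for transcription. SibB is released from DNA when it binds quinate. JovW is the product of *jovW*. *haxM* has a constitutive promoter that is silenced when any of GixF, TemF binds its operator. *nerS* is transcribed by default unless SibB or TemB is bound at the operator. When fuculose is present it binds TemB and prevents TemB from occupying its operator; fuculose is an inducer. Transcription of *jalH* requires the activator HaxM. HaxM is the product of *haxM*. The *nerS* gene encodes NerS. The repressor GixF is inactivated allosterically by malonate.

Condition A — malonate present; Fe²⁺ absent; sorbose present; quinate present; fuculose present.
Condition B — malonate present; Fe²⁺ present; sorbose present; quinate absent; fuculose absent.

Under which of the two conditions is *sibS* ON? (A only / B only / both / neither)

A only

Condition A:
Malonate is present, so GixF is inactive.
Fe²⁺ is absent, so TemF is inactive.
With no repressor bound, *haxM* is transcribed.
So HaxM is produced and active.
No repressor is bound and HaxM is active, so *jalH* is transcribed.
So JalH is produced and active.
Sorbose is present, so BexH is inactive.
Quinate is present, so SibB is inactive.
Fuculose is present, so TemB is inactive.
With no repressor bound, *nerS* is transcribed.
So NerS is produced and active.
No repressor is bound and NerS is active, so *jovW* is transcribed.
So JovW is produced and active.
No repressor is bound and JalH and JovW are active, so *sibS* is transcribed.
→ *sibS* is ON in A.
Condition B:
Malonate is present, so GixF is inactive.
Fe²⁺ is present, so TemF is active.
With repressor TemF bound, *haxM* is not transcribed.
So HaxM is not produced.
Required activator HaxM is absent, so *jalH* is not transcribed.
So JalH is not produced.
Sorbose is present, so BexH is inactive.
Quinate is absent, so SibB is active.
Fuculose is absent, so TemB is active.
With repressor SibB bound, *nerS* is not transcribed.
So NerS is not produced.
Required activator NerS is absent, so *jovW* is not transcribed.
So JovW is not produced.
Required activator JalH is absent, so *sibS* is not transcribed.
→ *sibS* is OFF in B.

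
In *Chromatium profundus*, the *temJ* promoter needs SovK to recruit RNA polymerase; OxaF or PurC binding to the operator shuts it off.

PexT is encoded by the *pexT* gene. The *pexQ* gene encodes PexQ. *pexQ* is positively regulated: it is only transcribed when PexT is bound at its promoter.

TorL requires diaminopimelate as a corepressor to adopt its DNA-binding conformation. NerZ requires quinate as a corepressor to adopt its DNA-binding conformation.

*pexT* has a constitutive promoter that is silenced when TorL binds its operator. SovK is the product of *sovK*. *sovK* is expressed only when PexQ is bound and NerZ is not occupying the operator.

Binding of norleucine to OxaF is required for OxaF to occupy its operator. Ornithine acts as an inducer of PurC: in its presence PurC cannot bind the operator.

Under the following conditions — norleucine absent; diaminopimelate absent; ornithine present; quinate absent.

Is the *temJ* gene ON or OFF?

ON

Norleucine is absent, so OxaF is inactive.
Ornithine is present, so PurC is inactive.
Diaminopimelate is absent, so TorL is inactive.
With no repressor bound, *pexT* is transcribed.
So PexT is produced and active.
No repressor is bound and PexT is active, so *pexQ* is transcribed.
So PexQ is produced and active.
Quinate is absent, so NerZ is inactive.
No repressor is bound and PexQ is active, so *sovK* is transcribed.
So SovK is produced and active.
No repressor is bound and SovK is active, so *temJ* is transcribed.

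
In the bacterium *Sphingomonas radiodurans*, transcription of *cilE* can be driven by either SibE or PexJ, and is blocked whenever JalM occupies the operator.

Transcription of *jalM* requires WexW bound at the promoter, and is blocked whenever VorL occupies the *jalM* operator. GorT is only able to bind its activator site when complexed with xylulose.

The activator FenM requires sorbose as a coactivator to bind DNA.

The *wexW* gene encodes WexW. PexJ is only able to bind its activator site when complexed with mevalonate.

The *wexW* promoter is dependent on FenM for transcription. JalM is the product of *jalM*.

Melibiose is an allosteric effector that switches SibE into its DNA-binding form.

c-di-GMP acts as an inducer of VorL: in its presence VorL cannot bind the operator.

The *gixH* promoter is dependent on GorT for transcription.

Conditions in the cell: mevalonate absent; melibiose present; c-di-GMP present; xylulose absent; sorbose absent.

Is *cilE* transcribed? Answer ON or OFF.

c-di-GMP is present, so VorL is inactive.
Sorbose is absent, so FenM is inactive.
Required activator FenM is absent, so *wexW* is not transcribed.
So WexW is not produced.
Required activator WexW is absent, so *jalM* is not transcribed.
So JalM is not produced.
Melibiose is present, so SibE is active.
Mevalonate is absent, so PexJ is inactive.
Activator SibE is present, so *cilE* is transcribed.

ON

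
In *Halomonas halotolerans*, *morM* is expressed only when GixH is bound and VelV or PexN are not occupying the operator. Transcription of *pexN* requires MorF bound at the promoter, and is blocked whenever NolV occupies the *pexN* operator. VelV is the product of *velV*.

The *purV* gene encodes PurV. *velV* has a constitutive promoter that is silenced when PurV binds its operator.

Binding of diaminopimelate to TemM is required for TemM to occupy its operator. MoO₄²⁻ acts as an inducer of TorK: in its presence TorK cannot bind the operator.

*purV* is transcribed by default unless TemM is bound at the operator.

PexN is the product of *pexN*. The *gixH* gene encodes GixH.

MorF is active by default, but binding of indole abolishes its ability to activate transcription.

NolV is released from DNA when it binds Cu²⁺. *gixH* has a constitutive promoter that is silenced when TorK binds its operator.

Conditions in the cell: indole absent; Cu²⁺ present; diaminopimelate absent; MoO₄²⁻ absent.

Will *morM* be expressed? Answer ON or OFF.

Diaminopimelate is absent, so TemM is inactive.
With no repressor bound, *purV* is transcribed.
So PurV is produced and active.
With repressor PurV bound, *velV* is not transcribed.
So VelV is not produced.
MoO₄²⁻ is absent, so TorK is active.
With repressor TorK bound, *gixH* is not transcribed.
So GixH is not produced.
Cu²⁺ is present, so NolV is inactive.
Indole is absent, so MorF is active.
No repressor is bound and MorF is active, so *pexN* is transcribed.
So PexN is produced and active.
With repressor PexN bound, *morM* is not transcribed.

OFF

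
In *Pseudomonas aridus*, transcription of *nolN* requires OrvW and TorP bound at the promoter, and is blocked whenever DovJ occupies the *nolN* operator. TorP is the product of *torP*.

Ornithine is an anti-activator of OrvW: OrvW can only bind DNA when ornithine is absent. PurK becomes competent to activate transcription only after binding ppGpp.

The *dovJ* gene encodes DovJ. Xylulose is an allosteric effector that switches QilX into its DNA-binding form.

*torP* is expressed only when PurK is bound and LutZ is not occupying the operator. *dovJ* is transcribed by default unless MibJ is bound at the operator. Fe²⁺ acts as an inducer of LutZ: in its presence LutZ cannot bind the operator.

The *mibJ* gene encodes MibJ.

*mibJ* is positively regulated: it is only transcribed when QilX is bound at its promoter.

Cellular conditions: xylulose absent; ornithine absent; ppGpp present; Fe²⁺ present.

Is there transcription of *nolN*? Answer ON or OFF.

Ornithine is absent, so OrvW is active.
Xylulose is absent, so QilX is inactive.
Required activator QilX is absent, so *mibJ* is not transcribed.
So MibJ is not produced.
With no repressor bound, *dovJ* is transcribed.
So DovJ is produced and active.
ppGpp is present, so PurK is active.
Fe²⁺ is present, so LutZ is inactive.
No repressor is bound and PurK is active, so *torP* is transcribed.
So TorP is produced and active.
With repressor DovJ bound, *nolN* is not transcribed.

OFF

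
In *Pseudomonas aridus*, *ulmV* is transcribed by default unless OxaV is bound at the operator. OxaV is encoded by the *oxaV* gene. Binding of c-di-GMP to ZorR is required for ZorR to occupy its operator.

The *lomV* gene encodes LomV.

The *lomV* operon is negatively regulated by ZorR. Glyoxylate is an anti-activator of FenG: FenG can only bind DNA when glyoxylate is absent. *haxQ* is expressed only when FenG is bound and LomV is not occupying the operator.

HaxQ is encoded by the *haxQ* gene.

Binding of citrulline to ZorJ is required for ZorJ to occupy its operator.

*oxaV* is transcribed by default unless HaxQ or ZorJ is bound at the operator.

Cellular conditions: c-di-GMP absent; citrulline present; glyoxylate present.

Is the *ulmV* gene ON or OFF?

ON

c-di-GMP is absent, so ZorR is inactive.
With no repressor bound, *lomV* is transcribed.
So LomV is produced and active.
Glyoxylate is present, so FenG is inactive.
With repressor LomV bound, *haxQ* is not transcribed.
So HaxQ is not produced.
Citrulline is present, so ZorJ is active.
With repressor ZorJ bound, *oxaV* is not transcribed.
So OxaV is not produced.
With no repressor bound, *ulmV* is transcribed.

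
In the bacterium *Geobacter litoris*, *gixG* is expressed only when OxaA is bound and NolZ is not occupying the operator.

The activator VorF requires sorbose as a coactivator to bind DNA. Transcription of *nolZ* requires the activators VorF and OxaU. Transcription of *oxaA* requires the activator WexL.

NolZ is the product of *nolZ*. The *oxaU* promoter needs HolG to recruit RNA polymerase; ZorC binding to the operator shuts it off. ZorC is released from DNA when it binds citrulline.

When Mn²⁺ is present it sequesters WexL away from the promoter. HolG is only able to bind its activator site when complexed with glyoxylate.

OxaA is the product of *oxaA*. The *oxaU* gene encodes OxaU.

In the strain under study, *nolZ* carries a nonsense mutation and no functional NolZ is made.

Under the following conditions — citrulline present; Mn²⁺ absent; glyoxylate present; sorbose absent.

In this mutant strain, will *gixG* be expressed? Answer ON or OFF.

ON

Mn²⁺ is absent, so WexL is active.
No repressor is bound and WexL is active, so *oxaA* is transcribed.
So OxaA is produced and active.
NolZ is non-functional in this strain, so it has no effect.
No repressor is bound and OxaA is active, so *gixG* is transcribed.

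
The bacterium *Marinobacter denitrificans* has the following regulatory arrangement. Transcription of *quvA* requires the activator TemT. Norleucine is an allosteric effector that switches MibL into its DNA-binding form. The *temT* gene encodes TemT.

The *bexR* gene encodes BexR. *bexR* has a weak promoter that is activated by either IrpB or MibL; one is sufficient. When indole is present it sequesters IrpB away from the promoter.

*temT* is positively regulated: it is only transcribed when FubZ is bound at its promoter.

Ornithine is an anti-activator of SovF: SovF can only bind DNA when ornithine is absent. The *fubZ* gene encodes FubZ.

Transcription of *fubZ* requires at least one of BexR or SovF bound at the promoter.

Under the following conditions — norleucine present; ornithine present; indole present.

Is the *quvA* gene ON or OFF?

Indole is present, so IrpB is inactive.
Norleucine is present, so MibL is active.
Activator MibL is present, so *bexR* is transcribed.
So BexR is produced and active.
Ornithine is present, so SovF is inactive.
Activator BexR is present, so *fubZ* is transcribed.
So FubZ is produced and active.
No repressor is bound and FubZ is active, so *temT* is transcribed.
So TemT is produced and active.
No repressor is bound and TemT is active, so *quvA* is transcribed.

ON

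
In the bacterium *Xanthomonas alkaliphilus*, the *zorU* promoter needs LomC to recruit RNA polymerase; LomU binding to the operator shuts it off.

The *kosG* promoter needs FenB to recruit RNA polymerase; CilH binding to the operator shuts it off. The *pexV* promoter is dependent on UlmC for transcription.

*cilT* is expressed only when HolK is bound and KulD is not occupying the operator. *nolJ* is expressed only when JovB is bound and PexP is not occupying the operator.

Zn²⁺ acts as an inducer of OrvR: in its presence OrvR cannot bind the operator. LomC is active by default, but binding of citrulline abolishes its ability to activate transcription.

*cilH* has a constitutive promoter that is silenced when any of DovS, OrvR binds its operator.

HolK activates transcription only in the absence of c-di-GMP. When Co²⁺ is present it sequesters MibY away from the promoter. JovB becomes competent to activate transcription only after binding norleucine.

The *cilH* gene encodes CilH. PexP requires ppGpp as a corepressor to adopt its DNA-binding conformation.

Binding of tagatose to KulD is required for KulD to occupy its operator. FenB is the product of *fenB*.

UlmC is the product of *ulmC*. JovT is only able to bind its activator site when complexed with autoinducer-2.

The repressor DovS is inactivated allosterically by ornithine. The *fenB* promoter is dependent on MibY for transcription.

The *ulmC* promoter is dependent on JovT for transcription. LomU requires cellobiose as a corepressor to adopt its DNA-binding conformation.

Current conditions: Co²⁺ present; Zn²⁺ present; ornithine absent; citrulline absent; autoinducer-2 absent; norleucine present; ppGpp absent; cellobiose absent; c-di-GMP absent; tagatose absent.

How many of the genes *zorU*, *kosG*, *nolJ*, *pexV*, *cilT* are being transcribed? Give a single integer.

Cellobiose is absent, so LomU is inactive.
Citrulline is absent, so LomC is active.
No repressor is bound and LomC is active, so *zorU* is transcribed.
→ *zorU* is ON.
Ornithine is absent, so DovS is active.
Zn²⁺ is present, so OrvR is inactive.
With repressor DovS bound, *cilH* is not transcribed.
So CilH is not produced.
Co²⁺ is present, so MibY is inactive.
Required activator MibY is absent, so *fenB* is not transcribed.
So FenB is not produced.
Required activator FenB is absent, so *kosG* is not transcribed.
→ *kosG* is OFF.
ppGpp is absent, so PexP is inactive.
Norleucine is present, so JovB is active.
No repressor is bound and JovB is active, so *nolJ* is transcribed.
→ *nolJ* is ON.
Autoinducer-2 is absent, so JovT is inactive.
Required activator JovT is absent, so *ulmC* is not transcribed.
So UlmC is not produced.
Required activator UlmC is absent, so *pexV* is not transcribed.
→ *pexV* is OFF.
c-di-GMP is absent, so HolK is active.
Tagatose is absent, so KulD is inactive.
No repressor is bound and HolK is active, so *cilT* is transcribed.
→ *cilT* is ON.
3 of the 5 genes are transcribed.

3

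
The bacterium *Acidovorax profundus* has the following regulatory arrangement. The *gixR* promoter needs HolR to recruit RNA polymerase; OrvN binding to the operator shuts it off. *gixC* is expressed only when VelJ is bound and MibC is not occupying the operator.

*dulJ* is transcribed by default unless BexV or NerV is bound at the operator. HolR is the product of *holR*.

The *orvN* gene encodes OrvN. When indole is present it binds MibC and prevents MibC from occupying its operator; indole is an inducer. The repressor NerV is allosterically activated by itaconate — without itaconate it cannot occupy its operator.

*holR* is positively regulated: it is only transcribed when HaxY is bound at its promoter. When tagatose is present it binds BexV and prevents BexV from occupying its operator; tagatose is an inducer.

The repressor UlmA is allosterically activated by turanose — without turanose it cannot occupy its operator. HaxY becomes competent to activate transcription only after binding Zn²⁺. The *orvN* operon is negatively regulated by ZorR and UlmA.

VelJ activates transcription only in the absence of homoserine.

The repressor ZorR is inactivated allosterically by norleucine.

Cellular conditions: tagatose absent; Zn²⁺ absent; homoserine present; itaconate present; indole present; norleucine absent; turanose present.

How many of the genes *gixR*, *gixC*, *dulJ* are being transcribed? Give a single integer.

Zn²⁺ is absent, so HaxY is inactive.
Required activator HaxY is absent, so *holR* is not transcribed.
So HolR is not produced.
Norleucine is absent, so ZorR is active.
Turanose is present, so UlmA is active.
With repressor ZorR bound, *orvN* is not transcribed.
So OrvN is not produced.
Required activator HolR is absent, so *gixR* is not transcribed.
→ *gixR* is OFF.
Homoserine is present, so VelJ is inactive.
Indole is present, so MibC is inactive.
Required activator VelJ is absent, so *gixC* is not transcribed.
→ *gixC* is OFF.
Tagatose is absent, so BexV is active.
Itaconate is present, so NerV is active.
With repressor BexV bound, *dulJ* is not transcribed.
→ *dulJ* is OFF.
0 of the 3 genes are transcribed.

0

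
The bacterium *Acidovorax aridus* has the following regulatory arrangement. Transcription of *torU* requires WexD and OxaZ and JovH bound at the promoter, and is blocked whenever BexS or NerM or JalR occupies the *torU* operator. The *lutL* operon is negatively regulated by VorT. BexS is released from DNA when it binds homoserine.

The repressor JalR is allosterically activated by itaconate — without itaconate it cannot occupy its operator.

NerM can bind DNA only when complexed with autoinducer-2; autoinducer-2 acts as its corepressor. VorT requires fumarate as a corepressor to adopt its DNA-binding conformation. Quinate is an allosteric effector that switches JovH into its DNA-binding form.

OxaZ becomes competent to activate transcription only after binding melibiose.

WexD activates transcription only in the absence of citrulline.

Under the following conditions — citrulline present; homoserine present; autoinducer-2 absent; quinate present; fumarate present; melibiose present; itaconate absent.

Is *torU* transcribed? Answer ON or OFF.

OFF

Citrulline is present, so WexD is inactive.
Homoserine is present, so BexS is inactive.
Melibiose is present, so OxaZ is active.
Quinate is present, so JovH is active.
Autoinducer-2 is absent, so NerM is inactive.
Itaconate is absent, so JalR is inactive.
Required activator WexD is absent, so *torU* is not transcribed.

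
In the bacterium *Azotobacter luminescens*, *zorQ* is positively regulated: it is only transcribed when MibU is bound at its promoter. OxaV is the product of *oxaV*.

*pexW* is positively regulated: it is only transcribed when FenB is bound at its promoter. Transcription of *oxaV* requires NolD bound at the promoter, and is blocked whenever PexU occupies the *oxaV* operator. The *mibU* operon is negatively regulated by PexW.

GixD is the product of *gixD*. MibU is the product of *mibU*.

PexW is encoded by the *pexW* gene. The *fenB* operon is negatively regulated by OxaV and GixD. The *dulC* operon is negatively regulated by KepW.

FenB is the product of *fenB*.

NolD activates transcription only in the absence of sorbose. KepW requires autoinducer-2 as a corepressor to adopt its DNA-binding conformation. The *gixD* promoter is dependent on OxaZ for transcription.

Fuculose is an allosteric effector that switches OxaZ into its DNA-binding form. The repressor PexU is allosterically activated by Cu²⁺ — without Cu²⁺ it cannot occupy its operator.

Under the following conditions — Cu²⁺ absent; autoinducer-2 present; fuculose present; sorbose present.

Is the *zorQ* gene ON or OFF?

Sorbose is present, so NolD is inactive.
Cu²⁺ is absent, so PexU is inactive.
Required activator NolD is absent, so *oxaV* is not transcribed.
So OxaV is not produced.
Fuculose is present, so OxaZ is active.
No repressor is bound and OxaZ is active, so *gixD* is transcribed.
So GixD is produced and active.
With repressor GixD bound, *fenB* is not transcribed.
So FenB is not produced.
Required activator FenB is absent, so *pexW* is not transcribed.
So PexW is not produced.
With no repressor bound, *mibU* is transcribed.
So MibU is produced and active.
No repressor is bound and MibU is active, so *zorQ* is transcribed.

ON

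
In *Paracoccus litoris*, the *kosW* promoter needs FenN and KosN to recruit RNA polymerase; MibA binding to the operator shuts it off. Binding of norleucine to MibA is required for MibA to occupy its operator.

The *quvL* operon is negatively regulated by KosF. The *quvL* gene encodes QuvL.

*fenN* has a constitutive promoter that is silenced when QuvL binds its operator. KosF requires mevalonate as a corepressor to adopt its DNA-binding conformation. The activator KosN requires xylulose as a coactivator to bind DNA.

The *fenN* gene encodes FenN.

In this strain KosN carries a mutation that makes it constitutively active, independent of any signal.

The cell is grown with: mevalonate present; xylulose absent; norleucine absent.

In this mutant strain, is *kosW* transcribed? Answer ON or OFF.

ON

Norleucine is absent, so MibA is inactive.
Mevalonate is present, so KosF is active.
With repressor KosF bound, *quvL* is not transcribed.
So QuvL is not produced.
With no repressor bound, *fenN* is transcribed.
So FenN is produced and active.
KosN is constitutively active in this strain.
No repressor is bound and FenN and KosN are active, so *kosW* is transcribed.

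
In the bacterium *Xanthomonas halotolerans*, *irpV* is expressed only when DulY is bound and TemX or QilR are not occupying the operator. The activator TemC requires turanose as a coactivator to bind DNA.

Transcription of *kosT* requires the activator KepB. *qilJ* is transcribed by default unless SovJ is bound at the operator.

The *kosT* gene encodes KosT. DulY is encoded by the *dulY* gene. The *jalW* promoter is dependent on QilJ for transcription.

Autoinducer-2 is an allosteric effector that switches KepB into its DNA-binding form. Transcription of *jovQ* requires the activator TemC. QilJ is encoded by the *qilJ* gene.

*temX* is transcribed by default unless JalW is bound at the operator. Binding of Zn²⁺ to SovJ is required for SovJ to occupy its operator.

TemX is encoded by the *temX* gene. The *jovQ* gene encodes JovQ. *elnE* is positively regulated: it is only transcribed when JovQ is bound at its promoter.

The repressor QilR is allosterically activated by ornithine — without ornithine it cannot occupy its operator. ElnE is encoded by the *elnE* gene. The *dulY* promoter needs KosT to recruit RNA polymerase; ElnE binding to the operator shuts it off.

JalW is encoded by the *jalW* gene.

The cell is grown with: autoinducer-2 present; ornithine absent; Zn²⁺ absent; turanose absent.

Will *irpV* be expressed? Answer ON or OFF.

ON

Zn²⁺ is absent, so SovJ is inactive.
With no repressor bound, *qilJ* is transcribed.
So QilJ is produced and active.
No repressor is bound and QilJ is active, so *jalW* is transcribed.
So JalW is produced and active.
With repressor JalW bound, *temX* is not transcribed.
So TemX is not produced.
Turanose is absent, so TemC is inactive.
Required activator TemC is absent, so *jovQ* is not transcribed.
So JovQ is not produced.
Required activator JovQ is absent, so *elnE* is not transcribed.
So ElnE is not produced.
Autoinducer-2 is present, so KepB is active.
No repressor is bound and KepB is active, so *kosT* is transcribed.
So KosT is produced and active.
No repressor is bound and KosT is active, so *dulY* is transcribed.
So DulY is produced and active.
Ornithine is absent, so QilR is inactive.
No repressor is bound and DulY is active, so *irpV* is transcribed.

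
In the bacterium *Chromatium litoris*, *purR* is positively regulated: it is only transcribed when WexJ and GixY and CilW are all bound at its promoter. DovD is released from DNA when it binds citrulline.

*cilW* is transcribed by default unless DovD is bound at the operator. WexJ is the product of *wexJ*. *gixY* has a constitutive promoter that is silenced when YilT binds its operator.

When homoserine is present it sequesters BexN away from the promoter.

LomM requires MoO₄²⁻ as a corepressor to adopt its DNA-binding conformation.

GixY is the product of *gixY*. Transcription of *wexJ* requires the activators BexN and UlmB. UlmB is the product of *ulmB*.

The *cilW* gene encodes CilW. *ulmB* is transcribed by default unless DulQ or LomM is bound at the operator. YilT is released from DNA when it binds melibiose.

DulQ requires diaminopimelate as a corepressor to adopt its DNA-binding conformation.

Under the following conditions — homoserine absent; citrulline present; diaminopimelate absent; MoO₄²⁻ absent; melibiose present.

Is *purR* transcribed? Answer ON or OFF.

ON

Homoserine is absent, so BexN is active.
Diaminopimelate is absent, so DulQ is inactive.
MoO₄²⁻ is absent, so LomM is inactive.
With no repressor bound, *ulmB* is transcribed.
So UlmB is produced and active.
No repressor is bound and BexN and UlmB are active, so *wexJ* is transcribed.
So WexJ is produced and active.
Melibiose is present, so YilT is inactive.
With no repressor bound, *gixY* is transcribed.
So GixY is produced and active.
Citrulline is present, so DovD is inactive.
With no repressor bound, *cilW* is transcribed.
So CilW is produced and active.
No repressor is bound and WexJ and GixY and CilW are active, so *purR* is transcribed.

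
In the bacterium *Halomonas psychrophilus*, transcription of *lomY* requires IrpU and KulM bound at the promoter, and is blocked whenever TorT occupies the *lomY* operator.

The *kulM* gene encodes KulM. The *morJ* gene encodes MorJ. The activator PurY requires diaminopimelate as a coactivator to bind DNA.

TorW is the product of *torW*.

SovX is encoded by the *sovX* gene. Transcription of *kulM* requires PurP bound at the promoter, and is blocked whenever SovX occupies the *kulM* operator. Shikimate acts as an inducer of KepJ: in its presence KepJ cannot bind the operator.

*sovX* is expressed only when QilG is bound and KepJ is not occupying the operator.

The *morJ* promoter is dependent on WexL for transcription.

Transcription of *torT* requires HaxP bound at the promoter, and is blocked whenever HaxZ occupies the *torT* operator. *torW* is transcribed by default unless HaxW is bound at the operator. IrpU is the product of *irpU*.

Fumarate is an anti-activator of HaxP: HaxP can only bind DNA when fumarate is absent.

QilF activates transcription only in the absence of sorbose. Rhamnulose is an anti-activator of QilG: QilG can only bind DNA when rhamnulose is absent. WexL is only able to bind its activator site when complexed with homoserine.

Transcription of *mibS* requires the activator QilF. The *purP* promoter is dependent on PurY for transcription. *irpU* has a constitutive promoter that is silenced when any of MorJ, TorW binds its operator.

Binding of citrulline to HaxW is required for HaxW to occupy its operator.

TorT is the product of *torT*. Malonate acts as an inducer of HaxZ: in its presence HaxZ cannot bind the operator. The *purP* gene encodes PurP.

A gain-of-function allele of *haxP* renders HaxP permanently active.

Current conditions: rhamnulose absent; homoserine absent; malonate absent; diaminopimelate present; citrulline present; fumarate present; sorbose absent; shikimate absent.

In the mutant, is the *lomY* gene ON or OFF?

ON

Homoserine is absent, so WexL is inactive.
Required activator WexL is absent, so *morJ* is not transcribed.
So MorJ is not produced.
Citrulline is present, so HaxW is active.
With repressor HaxW bound, *torW* is not transcribed.
So TorW is not produced.
With no repressor bound, *irpU* is transcribed.
So IrpU is produced and active.
HaxP is constitutively active in this strain.
Malonate is absent, so HaxZ is active.
With repressor HaxZ bound, *torT* is not transcribed.
So TorT is not produced.
Diaminopimelate is present, so PurY is active.
No repressor is bound and PurY is active, so *purP* is transcribed.
So PurP is produced and active.
Rhamnulose is absent, so QilG is active.
Shikimate is absent, so KepJ is active.
With repressor KepJ bound, *sovX* is not transcribed.
So SovX is not produced.
No repressor is bound and PurP is active, so *kulM* is transcribed.
So KulM is produced and active.
No repressor is bound and IrpU and KulM are active, so *lomY* is transcribed.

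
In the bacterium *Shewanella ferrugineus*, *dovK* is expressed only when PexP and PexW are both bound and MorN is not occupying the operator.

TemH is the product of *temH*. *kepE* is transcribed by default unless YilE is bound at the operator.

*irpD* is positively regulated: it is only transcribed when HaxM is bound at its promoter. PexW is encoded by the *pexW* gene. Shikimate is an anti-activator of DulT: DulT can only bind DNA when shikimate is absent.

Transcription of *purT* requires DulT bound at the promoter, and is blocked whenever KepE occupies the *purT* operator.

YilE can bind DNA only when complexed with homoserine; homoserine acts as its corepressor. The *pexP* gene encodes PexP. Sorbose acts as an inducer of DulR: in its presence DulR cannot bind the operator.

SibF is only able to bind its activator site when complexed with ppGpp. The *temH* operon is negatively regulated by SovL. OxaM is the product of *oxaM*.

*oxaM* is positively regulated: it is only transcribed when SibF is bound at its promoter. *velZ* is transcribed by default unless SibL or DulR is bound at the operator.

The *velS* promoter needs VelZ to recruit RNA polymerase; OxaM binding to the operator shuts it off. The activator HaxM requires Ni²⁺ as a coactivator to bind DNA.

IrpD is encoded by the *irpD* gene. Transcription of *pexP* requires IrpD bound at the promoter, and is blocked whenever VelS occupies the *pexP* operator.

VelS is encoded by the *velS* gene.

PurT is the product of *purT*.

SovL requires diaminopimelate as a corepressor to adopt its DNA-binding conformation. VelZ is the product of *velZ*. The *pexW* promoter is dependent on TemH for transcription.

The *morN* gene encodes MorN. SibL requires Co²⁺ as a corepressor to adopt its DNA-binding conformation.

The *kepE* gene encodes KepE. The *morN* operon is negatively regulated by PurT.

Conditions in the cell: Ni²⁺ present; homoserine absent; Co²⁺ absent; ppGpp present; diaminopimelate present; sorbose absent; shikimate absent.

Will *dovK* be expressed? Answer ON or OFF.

Shikimate is absent, so DulT is active.
Homoserine is absent, so YilE is inactive.
With no repressor bound, *kepE* is transcribed.
So KepE is produced and active.
With repressor KepE bound, *purT* is not transcribed.
So PurT is not produced.
With no repressor bound, *morN* is transcribed.
So MorN is produced and active.
Co²⁺ is absent, so SibL is inactive.
Sorbose is absent, so DulR is active.
With repressor DulR bound, *velZ* is not transcribed.
So VelZ is not produced.
ppGpp is present, so SibF is active.
No repressor is bound and SibF is active, so *oxaM* is transcribed.
So OxaM is produced and active.
With repressor OxaM bound, *velS* is not transcribed.
So VelS is not produced.
Ni²⁺ is present, so HaxM is active.
No repressor is bound and HaxM is active, so *irpD* is transcribed.
So IrpD is produced and active.
No repressor is bound and IrpD is active, so *pexP* is transcribed.
So PexP is produced and active.
Diaminopimelate is present, so SovL is active.
With repressor SovL bound, *temH* is not transcribed.
So TemH is not produced.
Required activator TemH is absent, so *pexW* is not transcribed.
So PexW is not produced.
With repressor MorN bound, *dovK* is not transcribed.

OFF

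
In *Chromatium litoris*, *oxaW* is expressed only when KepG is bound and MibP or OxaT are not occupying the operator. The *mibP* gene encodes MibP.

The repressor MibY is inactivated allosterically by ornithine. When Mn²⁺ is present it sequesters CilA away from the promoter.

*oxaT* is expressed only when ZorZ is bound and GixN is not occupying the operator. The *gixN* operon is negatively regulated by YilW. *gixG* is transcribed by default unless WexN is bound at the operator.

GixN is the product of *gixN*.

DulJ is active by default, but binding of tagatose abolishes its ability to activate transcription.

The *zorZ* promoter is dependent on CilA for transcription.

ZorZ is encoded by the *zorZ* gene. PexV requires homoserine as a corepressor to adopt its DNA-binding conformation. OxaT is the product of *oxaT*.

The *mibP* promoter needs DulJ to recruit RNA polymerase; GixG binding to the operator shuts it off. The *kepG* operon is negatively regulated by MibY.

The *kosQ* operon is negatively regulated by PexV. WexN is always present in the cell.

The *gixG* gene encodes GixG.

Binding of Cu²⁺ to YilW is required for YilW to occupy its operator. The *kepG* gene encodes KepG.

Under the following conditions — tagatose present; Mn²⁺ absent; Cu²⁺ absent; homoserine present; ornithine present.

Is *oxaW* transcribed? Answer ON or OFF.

ON

Ornithine is present, so MibY is inactive.
With no repressor bound, *kepG* is transcribed.
So KepG is produced and active.
WexN is produced constitutively and is active.
With repressor WexN bound, *gixG* is not transcribed.
So GixG is not produced.
Tagatose is present, so DulJ is inactive.
Required activator DulJ is absent, so *mibP* is not transcribed.
So MibP is not produced.
Mn²⁺ is absent, so CilA is active.
No repressor is bound and CilA is active, so *zorZ* is transcribed.
So ZorZ is produced and active.
Cu²⁺ is absent, so YilW is inactive.
With no repressor bound, *gixN* is transcribed.
So GixN is produced and active.
With repressor GixN bound, *oxaT* is not transcribed.
So OxaT is not produced.
No repressor is bound and KepG is active, so *oxaW* is transcribed.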